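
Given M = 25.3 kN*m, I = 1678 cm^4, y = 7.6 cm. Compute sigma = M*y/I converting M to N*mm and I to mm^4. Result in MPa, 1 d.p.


Convert units:
M = 25.3 kN*m = 25300000 N*mm
y = 7.6 cm = 76 mm
I = 1678 cm^4 = 16780000 mm^4
sigma = 25300000 * 76 / 16780000
sigma = 114.6 MPa

114.6


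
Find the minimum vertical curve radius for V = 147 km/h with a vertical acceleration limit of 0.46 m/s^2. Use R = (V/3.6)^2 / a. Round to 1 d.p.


Convert speed: V = 147 / 3.6 = 40.8333 m/s
V^2 = 1667.3611 m^2/s^2
R_v = 1667.3611 / 0.46
R_v = 3624.7 m

3624.7


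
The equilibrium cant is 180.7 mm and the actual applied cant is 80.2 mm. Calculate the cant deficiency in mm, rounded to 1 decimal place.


Cant deficiency = equilibrium cant - actual cant
CD = 180.7 - 80.2
CD = 100.5 mm

100.5


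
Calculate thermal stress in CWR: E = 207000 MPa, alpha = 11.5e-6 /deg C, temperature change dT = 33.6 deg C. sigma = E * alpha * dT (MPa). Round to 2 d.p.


sigma = E * alpha * dT
sigma = 207000 * 11.5e-6 * 33.6
sigma = 2.3805 * 33.6
sigma = 79.98 MPa

79.98


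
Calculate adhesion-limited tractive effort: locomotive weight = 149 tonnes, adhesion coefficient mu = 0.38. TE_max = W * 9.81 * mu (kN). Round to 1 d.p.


TE_max = W * g * mu
TE_max = 149 * 9.81 * 0.38
TE_max = 1461.69 * 0.38
TE_max = 555.4 kN

555.4


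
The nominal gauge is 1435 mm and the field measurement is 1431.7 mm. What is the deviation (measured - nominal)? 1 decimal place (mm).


Deviation = measured - nominal
Deviation = 1431.7 - 1435
Deviation = -3.3 mm

-3.3


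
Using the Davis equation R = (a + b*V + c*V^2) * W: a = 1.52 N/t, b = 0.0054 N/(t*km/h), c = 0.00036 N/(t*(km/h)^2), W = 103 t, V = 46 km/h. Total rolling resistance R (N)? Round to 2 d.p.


b*V = 0.0054 * 46 = 0.2484
c*V^2 = 0.00036 * 2116 = 0.76176
R_per_t = 1.52 + 0.2484 + 0.76176 = 2.53016 N/t
R_total = 2.53016 * 103 = 260.61 N

260.61


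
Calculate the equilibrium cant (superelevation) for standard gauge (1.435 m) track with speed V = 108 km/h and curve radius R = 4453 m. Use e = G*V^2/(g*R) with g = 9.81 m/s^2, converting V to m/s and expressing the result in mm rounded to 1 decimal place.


Convert speed: V = 108 / 3.6 = 30.0 m/s
Apply formula: e = 1.435 * 30.0^2 / (9.81 * 4453)
e = 1.435 * 900.0 / 43683.93
e = 0.029565 m = 29.6 mm

29.6


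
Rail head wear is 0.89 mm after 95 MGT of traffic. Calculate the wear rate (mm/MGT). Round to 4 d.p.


Wear rate = total wear / cumulative tonnage
Rate = 0.89 / 95
Rate = 0.0094 mm/MGT

0.0094


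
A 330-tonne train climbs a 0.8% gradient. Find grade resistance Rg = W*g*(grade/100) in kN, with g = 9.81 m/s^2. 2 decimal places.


Rg = W * 9.81 * grade / 100
Rg = 330 * 9.81 * 0.8 / 100
Rg = 3237.3 * 0.008
Rg = 25.90 kN

25.90


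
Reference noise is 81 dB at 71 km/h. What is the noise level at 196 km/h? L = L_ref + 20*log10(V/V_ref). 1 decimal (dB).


V/V_ref = 196 / 71 = 2.760563
log10(2.760563) = 0.440998
20 * 0.440998 = 8.82
L = 81 + 8.82 = 89.8 dB

89.8


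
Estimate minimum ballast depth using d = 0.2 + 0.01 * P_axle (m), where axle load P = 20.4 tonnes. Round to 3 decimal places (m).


d = 0.2 + 0.01 * 20.4
d = 0.2 + 0.204
d = 0.404 m

0.404


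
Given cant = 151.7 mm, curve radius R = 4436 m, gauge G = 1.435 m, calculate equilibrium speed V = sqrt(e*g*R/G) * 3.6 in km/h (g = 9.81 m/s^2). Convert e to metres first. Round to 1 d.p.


Convert cant: e = 151.7 mm = 0.1517 m
V_ms = sqrt(0.1517 * 9.81 * 4436 / 1.435)
V_ms = sqrt(4600.385486) = 67.8261 m/s
V = 67.8261 * 3.6 = 244.2 km/h

244.2


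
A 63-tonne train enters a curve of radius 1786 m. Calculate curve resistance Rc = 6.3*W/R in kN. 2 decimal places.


Rc = 6.3 * W / R
Rc = 6.3 * 63 / 1786
Rc = 396.9 / 1786
Rc = 0.22 kN

0.22


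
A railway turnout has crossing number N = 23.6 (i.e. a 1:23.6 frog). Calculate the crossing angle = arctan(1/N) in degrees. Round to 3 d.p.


1/N = 1/23.6 = 0.042373
angle = arctan(0.042373) = 0.042348 rad
angle = 0.042348 * 180/pi = 2.426 degrees

2.426


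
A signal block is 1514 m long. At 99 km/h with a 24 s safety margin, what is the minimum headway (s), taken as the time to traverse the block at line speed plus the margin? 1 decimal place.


V = 99 / 3.6 = 27.5 m/s
Block traversal time = 1514 / 27.5 = 55.0545 s
Headway = 55.0545 + 24
Headway = 79.1 s

79.1


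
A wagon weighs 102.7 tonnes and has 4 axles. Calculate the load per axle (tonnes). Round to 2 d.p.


Load per axle = total weight / number of axles
Load = 102.7 / 4
Load = 25.68 tonnes

25.68


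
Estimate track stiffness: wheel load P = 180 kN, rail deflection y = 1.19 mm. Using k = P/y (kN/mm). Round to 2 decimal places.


Track stiffness k = P / y
k = 180 / 1.19
k = 151.26 kN/mm

151.26


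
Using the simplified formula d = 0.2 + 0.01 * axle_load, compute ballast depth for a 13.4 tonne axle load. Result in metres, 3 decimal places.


d = 0.2 + 0.01 * 13.4
d = 0.2 + 0.134
d = 0.334 m

0.334


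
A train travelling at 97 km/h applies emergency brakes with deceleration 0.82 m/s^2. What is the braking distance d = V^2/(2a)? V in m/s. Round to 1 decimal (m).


Convert speed: V = 97 / 3.6 = 26.9444 m/s
V^2 = 726.0031
d = 726.0031 / (2 * 0.82)
d = 726.0031 / 1.64
d = 442.7 m

442.7


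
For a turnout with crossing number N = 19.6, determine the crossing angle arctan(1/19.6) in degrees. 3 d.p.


1/N = 1/19.6 = 0.05102
angle = arctan(0.05102) = 0.050976 rad
angle = 0.050976 * 180/pi = 2.921 degrees

2.921


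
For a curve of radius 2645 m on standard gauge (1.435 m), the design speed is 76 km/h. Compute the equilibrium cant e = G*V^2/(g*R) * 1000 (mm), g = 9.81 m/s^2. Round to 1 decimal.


Convert speed: V = 76 / 3.6 = 21.1111 m/s
Apply formula: e = 1.435 * 21.1111^2 / (9.81 * 2645)
e = 1.435 * 445.679 / 25947.45
e = 0.024648 m = 24.6 mm

24.6


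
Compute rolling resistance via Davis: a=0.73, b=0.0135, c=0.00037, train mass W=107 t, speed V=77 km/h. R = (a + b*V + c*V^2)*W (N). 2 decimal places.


b*V = 0.0135 * 77 = 1.0395
c*V^2 = 0.00037 * 5929 = 2.19373
R_per_t = 0.73 + 1.0395 + 2.19373 = 3.96323 N/t
R_total = 3.96323 * 107 = 424.07 N

424.07


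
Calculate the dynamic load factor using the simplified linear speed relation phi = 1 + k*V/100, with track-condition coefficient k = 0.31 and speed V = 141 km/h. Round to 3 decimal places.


phi = 1 + k * V / 100
phi = 1 + 0.31 * 141 / 100
phi = 1 + 0.4371
phi = 1.437

1.437


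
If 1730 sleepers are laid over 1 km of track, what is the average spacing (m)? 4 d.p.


Spacing = 1000 m / number of sleepers
Spacing = 1000 / 1730
Spacing = 0.5780 m

0.5780


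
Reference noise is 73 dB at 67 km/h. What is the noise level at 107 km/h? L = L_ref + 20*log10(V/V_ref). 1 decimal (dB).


V/V_ref = 107 / 67 = 1.597015
log10(1.597015) = 0.203309
20 * 0.203309 = 4.0662
L = 73 + 4.0662 = 77.1 dB

77.1


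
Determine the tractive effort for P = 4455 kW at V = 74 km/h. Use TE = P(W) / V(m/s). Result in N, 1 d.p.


Convert: P = 4455 kW = 4455000 W
V = 74 / 3.6 = 20.5556 m/s
TE = 4455000 / 20.5556
TE = 216729.7 N

216729.7


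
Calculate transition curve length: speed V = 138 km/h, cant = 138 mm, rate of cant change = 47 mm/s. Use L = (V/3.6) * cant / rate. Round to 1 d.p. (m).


Convert speed: V = 138 / 3.6 = 38.3333 m/s
L = 38.3333 * 138 / 47
L = 5290.0 / 47
L = 112.6 m

112.6


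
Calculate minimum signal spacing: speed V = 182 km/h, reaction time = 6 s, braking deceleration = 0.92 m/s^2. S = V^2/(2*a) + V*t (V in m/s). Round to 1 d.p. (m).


V = 182 / 3.6 = 50.5556 m/s
Braking distance = 50.5556^2 / (2*0.92) = 1389.0566 m
Sighting distance = 50.5556 * 6 = 303.3333 m
S = 1389.0566 + 303.3333 = 1692.4 m

1692.4


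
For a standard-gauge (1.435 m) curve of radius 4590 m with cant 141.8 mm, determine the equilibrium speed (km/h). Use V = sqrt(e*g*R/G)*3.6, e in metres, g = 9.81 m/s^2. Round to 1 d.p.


Convert cant: e = 141.8 mm = 0.1418 m
V_ms = sqrt(0.1418 * 9.81 * 4590 / 1.435)
V_ms = sqrt(4449.446843) = 66.7042 m/s
V = 66.7042 * 3.6 = 240.1 km/h

240.1


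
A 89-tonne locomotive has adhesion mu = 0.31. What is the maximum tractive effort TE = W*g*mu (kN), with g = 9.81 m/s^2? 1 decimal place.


TE_max = W * g * mu
TE_max = 89 * 9.81 * 0.31
TE_max = 873.09 * 0.31
TE_max = 270.7 kN

270.7


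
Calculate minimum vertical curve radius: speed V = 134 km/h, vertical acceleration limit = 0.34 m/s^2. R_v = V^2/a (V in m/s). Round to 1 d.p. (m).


Convert speed: V = 134 / 3.6 = 37.2222 m/s
V^2 = 1385.4938 m^2/s^2
R_v = 1385.4938 / 0.34
R_v = 4075.0 m

4075.0


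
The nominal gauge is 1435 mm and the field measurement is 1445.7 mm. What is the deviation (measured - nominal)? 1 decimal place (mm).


Deviation = measured - nominal
Deviation = 1445.7 - 1435
Deviation = 10.7 mm

10.7


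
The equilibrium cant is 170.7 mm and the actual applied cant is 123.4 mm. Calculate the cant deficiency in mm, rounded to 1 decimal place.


Cant deficiency = equilibrium cant - actual cant
CD = 170.7 - 123.4
CD = 47.3 mm

47.3


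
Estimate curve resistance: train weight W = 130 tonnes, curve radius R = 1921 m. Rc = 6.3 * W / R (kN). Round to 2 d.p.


Rc = 6.3 * W / R
Rc = 6.3 * 130 / 1921
Rc = 819.0 / 1921
Rc = 0.43 kN

0.43


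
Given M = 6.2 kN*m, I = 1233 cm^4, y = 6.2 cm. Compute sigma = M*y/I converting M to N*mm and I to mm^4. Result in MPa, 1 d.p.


Convert units:
M = 6.2 kN*m = 6200000 N*mm
y = 6.2 cm = 62 mm
I = 1233 cm^4 = 12330000 mm^4
sigma = 6200000 * 62 / 12330000
sigma = 31.2 MPa

31.2


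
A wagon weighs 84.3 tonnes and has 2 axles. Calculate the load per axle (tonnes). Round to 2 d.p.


Load per axle = total weight / number of axles
Load = 84.3 / 2
Load = 42.15 tonnes

42.15


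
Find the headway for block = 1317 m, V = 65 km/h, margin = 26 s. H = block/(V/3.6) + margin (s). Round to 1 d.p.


V = 65 / 3.6 = 18.0556 m/s
Block traversal time = 1317 / 18.0556 = 72.9415 s
Headway = 72.9415 + 26
Headway = 98.9 s

98.9


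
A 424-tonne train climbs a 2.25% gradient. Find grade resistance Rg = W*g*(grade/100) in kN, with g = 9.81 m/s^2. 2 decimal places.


Rg = W * 9.81 * grade / 100
Rg = 424 * 9.81 * 2.25 / 100
Rg = 4159.44 * 0.0225
Rg = 93.59 kN

93.59


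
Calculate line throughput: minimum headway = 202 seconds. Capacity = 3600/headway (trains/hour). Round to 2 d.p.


Capacity = 3600 / headway
Capacity = 3600 / 202
Capacity = 17.82 trains/hour

17.82


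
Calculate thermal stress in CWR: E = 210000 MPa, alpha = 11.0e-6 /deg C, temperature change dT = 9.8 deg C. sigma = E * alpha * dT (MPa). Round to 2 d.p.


sigma = E * alpha * dT
sigma = 210000 * 11.0e-6 * 9.8
sigma = 2.31 * 9.8
sigma = 22.64 MPa

22.64


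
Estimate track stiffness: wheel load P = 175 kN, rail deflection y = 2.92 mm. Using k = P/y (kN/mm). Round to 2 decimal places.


Track stiffness k = P / y
k = 175 / 2.92
k = 59.93 kN/mm

59.93


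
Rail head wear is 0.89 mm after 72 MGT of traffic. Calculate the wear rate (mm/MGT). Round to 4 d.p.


Wear rate = total wear / cumulative tonnage
Rate = 0.89 / 72
Rate = 0.0124 mm/MGT

0.0124


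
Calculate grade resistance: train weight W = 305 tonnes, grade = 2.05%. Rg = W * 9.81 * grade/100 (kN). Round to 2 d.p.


Rg = W * 9.81 * grade / 100
Rg = 305 * 9.81 * 2.05 / 100
Rg = 2992.05 * 0.0205
Rg = 61.34 kN

61.34


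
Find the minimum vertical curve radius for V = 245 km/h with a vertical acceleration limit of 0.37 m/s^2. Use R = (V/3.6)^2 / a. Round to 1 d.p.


Convert speed: V = 245 / 3.6 = 68.0556 m/s
V^2 = 4631.5586 m^2/s^2
R_v = 4631.5586 / 0.37
R_v = 12517.7 m

12517.7


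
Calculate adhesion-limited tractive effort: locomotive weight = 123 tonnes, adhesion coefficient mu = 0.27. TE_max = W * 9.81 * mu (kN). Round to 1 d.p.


TE_max = W * g * mu
TE_max = 123 * 9.81 * 0.27
TE_max = 1206.63 * 0.27
TE_max = 325.8 kN

325.8


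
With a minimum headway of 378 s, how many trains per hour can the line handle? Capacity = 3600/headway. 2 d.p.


Capacity = 3600 / headway
Capacity = 3600 / 378
Capacity = 9.52 trains/hour

9.52


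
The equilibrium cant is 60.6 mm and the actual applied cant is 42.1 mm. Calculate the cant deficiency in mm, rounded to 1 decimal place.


Cant deficiency = equilibrium cant - actual cant
CD = 60.6 - 42.1
CD = 18.5 mm

18.5


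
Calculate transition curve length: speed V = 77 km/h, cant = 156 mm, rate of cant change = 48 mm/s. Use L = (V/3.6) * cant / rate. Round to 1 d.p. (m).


Convert speed: V = 77 / 3.6 = 21.3889 m/s
L = 21.3889 * 156 / 48
L = 3336.6667 / 48
L = 69.5 m

69.5


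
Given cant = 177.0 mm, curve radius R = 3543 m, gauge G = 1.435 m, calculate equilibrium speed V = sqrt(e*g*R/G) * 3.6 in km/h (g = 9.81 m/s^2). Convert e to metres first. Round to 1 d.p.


Convert cant: e = 177.0 mm = 0.1770 m
V_ms = sqrt(0.1770 * 9.81 * 3543 / 1.435)
V_ms = sqrt(4287.07938) = 65.4758 m/s
V = 65.4758 * 3.6 = 235.7 km/h

235.7


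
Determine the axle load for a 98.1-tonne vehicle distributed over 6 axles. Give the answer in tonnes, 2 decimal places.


Load per axle = total weight / number of axles
Load = 98.1 / 6
Load = 16.35 tonnes

16.35


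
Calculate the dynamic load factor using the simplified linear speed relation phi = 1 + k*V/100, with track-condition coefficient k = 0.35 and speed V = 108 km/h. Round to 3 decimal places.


phi = 1 + k * V / 100
phi = 1 + 0.35 * 108 / 100
phi = 1 + 0.378
phi = 1.378

1.378


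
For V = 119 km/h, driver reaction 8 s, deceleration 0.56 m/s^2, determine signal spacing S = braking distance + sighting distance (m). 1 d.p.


V = 119 / 3.6 = 33.0556 m/s
Braking distance = 33.0556^2 / (2*0.56) = 975.598 m
Sighting distance = 33.0556 * 8 = 264.4444 m
S = 975.598 + 264.4444 = 1240.0 m

1240.0


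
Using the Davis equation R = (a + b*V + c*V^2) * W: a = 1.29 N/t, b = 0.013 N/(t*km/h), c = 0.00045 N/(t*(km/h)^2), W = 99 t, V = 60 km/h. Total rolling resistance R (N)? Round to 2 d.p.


b*V = 0.013 * 60 = 0.78
c*V^2 = 0.00045 * 3600 = 1.62
R_per_t = 1.29 + 0.78 + 1.62 = 3.69 N/t
R_total = 3.69 * 99 = 365.31 N

365.31


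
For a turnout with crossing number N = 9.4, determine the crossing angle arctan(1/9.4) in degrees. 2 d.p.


1/N = 1/9.4 = 0.106383
angle = arctan(0.106383) = 0.105984 rad
angle = 0.105984 * 180/pi = 6.07 degrees

6.07


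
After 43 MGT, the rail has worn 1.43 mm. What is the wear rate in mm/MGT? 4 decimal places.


Wear rate = total wear / cumulative tonnage
Rate = 1.43 / 43
Rate = 0.0333 mm/MGT

0.0333


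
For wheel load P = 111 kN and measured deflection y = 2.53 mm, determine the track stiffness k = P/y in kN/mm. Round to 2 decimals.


Track stiffness k = P / y
k = 111 / 2.53
k = 43.87 kN/mm

43.87


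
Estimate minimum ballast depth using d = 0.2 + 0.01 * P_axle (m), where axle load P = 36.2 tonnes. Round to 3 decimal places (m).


d = 0.2 + 0.01 * 36.2
d = 0.2 + 0.362
d = 0.562 m

0.562


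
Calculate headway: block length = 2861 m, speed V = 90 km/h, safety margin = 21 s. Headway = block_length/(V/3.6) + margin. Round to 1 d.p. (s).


V = 90 / 3.6 = 25.0 m/s
Block traversal time = 2861 / 25.0 = 114.44 s
Headway = 114.44 + 21
Headway = 135.4 s

135.4


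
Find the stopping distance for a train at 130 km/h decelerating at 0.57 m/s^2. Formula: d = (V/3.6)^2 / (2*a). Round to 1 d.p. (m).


Convert speed: V = 130 / 3.6 = 36.1111 m/s
V^2 = 1304.0123
d = 1304.0123 / (2 * 0.57)
d = 1304.0123 / 1.14
d = 1143.9 m

1143.9


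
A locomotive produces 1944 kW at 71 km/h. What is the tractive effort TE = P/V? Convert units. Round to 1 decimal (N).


Convert: P = 1944 kW = 1944000 W
V = 71 / 3.6 = 19.7222 m/s
TE = 1944000 / 19.7222
TE = 98569.0 N

98569.0


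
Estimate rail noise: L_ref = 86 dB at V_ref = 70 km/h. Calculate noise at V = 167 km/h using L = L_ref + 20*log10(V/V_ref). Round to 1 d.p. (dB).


V/V_ref = 167 / 70 = 2.385714
log10(2.385714) = 0.377618
20 * 0.377618 = 7.5524
L = 86 + 7.5524 = 93.6 dB

93.6


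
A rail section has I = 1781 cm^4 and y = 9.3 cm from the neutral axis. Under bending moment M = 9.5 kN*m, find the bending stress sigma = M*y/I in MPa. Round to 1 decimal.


Convert units:
M = 9.5 kN*m = 9500000 N*mm
y = 9.3 cm = 93 mm
I = 1781 cm^4 = 17810000 mm^4
sigma = 9500000 * 93 / 17810000
sigma = 49.6 MPa

49.6


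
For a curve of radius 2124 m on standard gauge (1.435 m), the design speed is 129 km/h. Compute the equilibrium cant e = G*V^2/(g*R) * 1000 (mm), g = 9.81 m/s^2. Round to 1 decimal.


Convert speed: V = 129 / 3.6 = 35.8333 m/s
Apply formula: e = 1.435 * 35.8333^2 / (9.81 * 2124)
e = 1.435 * 1284.0278 / 20836.44
e = 0.088431 m = 88.4 mm

88.4


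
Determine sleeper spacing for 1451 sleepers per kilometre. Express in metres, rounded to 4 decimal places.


Spacing = 1000 m / number of sleepers
Spacing = 1000 / 1451
Spacing = 0.6892 m

0.6892


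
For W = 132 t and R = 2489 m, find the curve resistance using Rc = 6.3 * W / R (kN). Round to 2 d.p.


Rc = 6.3 * W / R
Rc = 6.3 * 132 / 2489
Rc = 831.6 / 2489
Rc = 0.33 kN

0.33


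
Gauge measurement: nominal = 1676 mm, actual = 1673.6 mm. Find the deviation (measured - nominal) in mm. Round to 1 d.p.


Deviation = measured - nominal
Deviation = 1673.6 - 1676
Deviation = -2.4 mm

-2.4


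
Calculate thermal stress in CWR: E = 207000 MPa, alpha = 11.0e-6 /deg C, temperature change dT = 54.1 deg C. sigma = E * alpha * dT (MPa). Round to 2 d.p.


sigma = E * alpha * dT
sigma = 207000 * 11.0e-6 * 54.1
sigma = 2.277 * 54.1
sigma = 123.19 MPa

123.19


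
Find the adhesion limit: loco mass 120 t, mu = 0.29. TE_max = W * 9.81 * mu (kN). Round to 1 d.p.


TE_max = W * g * mu
TE_max = 120 * 9.81 * 0.29
TE_max = 1177.2 * 0.29
TE_max = 341.4 kN

341.4


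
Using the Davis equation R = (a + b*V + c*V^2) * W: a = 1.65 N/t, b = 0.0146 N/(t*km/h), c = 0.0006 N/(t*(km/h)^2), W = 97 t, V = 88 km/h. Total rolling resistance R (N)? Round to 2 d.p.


b*V = 0.0146 * 88 = 1.2848
c*V^2 = 0.0006 * 7744 = 4.6464
R_per_t = 1.65 + 1.2848 + 4.6464 = 7.5812 N/t
R_total = 7.5812 * 97 = 735.38 N

735.38


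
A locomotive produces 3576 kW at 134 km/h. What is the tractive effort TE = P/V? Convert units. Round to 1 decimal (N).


Convert: P = 3576 kW = 3576000 W
V = 134 / 3.6 = 37.2222 m/s
TE = 3576000 / 37.2222
TE = 96071.6 N

96071.6


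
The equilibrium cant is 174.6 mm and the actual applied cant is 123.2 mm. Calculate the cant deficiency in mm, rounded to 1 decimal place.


Cant deficiency = equilibrium cant - actual cant
CD = 174.6 - 123.2
CD = 51.4 mm

51.4


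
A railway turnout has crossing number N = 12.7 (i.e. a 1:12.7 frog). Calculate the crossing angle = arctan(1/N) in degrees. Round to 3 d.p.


1/N = 1/12.7 = 0.07874
angle = arctan(0.07874) = 0.078578 rad
angle = 0.078578 * 180/pi = 4.502 degrees

4.502


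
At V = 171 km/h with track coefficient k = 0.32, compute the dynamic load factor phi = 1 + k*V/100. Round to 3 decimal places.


phi = 1 + k * V / 100
phi = 1 + 0.32 * 171 / 100
phi = 1 + 0.5472
phi = 1.547

1.547


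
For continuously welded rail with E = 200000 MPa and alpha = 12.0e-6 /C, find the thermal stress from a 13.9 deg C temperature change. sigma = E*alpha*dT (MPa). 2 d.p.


sigma = E * alpha * dT
sigma = 200000 * 12.0e-6 * 13.9
sigma = 2.4 * 13.9
sigma = 33.36 MPa

33.36


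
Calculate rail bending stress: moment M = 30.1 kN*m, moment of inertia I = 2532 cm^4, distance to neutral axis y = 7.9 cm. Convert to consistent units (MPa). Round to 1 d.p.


Convert units:
M = 30.1 kN*m = 30100000 N*mm
y = 7.9 cm = 79 mm
I = 2532 cm^4 = 25320000 mm^4
sigma = 30100000 * 79 / 25320000
sigma = 93.9 MPa

93.9


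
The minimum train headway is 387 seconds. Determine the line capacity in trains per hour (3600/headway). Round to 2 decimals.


Capacity = 3600 / headway
Capacity = 3600 / 387
Capacity = 9.30 trains/hour

9.30


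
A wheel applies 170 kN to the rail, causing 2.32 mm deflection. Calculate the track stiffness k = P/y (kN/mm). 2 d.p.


Track stiffness k = P / y
k = 170 / 2.32
k = 73.28 kN/mm

73.28


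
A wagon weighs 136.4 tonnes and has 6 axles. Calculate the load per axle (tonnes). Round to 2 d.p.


Load per axle = total weight / number of axles
Load = 136.4 / 6
Load = 22.73 tonnes

22.73


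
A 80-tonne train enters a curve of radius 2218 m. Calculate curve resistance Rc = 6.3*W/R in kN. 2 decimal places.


Rc = 6.3 * W / R
Rc = 6.3 * 80 / 2218
Rc = 504.0 / 2218
Rc = 0.23 kN

0.23


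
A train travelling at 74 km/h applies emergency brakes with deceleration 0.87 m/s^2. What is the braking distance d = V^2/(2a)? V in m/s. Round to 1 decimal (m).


Convert speed: V = 74 / 3.6 = 20.5556 m/s
V^2 = 422.5309
d = 422.5309 / (2 * 0.87)
d = 422.5309 / 1.74
d = 242.8 m

242.8


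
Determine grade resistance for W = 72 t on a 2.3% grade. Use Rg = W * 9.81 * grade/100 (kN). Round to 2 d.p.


Rg = W * 9.81 * grade / 100
Rg = 72 * 9.81 * 2.3 / 100
Rg = 706.32 * 0.023
Rg = 16.25 kN

16.25


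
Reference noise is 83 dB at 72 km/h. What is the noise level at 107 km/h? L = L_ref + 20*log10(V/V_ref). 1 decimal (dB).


V/V_ref = 107 / 72 = 1.486111
log10(1.486111) = 0.172051
20 * 0.172051 = 3.441
L = 83 + 3.441 = 86.4 dB

86.4


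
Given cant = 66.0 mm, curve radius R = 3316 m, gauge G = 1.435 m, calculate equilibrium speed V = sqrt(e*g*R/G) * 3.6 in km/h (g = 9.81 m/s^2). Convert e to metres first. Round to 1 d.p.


Convert cant: e = 66.0 mm = 0.0660 m
V_ms = sqrt(0.0660 * 9.81 * 3316 / 1.435)
V_ms = sqrt(1496.15147) = 38.6801 m/s
V = 38.6801 * 3.6 = 139.2 km/h

139.2


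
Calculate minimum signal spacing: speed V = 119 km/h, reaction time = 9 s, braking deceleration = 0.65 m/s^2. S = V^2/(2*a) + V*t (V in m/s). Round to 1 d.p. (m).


V = 119 / 3.6 = 33.0556 m/s
Braking distance = 33.0556^2 / (2*0.65) = 840.5152 m
Sighting distance = 33.0556 * 9 = 297.5 m
S = 840.5152 + 297.5 = 1138.0 m

1138.0


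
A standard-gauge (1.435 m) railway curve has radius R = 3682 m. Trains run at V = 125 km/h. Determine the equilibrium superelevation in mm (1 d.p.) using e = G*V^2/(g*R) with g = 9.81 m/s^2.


Convert speed: V = 125 / 3.6 = 34.7222 m/s
Apply formula: e = 1.435 * 34.7222^2 / (9.81 * 3682)
e = 1.435 * 1205.6327 / 36120.42
e = 0.047898 m = 47.9 mm

47.9


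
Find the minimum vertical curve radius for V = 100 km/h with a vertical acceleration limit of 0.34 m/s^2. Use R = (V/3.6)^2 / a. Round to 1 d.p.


Convert speed: V = 100 / 3.6 = 27.7778 m/s
V^2 = 771.6049 m^2/s^2
R_v = 771.6049 / 0.34
R_v = 2269.4 m

2269.4


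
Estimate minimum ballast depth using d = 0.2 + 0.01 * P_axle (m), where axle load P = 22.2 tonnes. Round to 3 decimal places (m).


d = 0.2 + 0.01 * 22.2
d = 0.2 + 0.222
d = 0.422 m

0.422


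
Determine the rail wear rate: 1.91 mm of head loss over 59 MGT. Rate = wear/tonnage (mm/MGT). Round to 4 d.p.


Wear rate = total wear / cumulative tonnage
Rate = 1.91 / 59
Rate = 0.0324 mm/MGT

0.0324


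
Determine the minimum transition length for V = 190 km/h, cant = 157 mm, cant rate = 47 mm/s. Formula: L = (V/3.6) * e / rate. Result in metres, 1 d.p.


Convert speed: V = 190 / 3.6 = 52.7778 m/s
L = 52.7778 * 157 / 47
L = 8286.1111 / 47
L = 176.3 m

176.3


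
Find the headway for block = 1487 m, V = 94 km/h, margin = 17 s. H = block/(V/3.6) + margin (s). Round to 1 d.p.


V = 94 / 3.6 = 26.1111 m/s
Block traversal time = 1487 / 26.1111 = 56.9489 s
Headway = 56.9489 + 17
Headway = 73.9 s

73.9


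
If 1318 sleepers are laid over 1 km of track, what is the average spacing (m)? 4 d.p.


Spacing = 1000 m / number of sleepers
Spacing = 1000 / 1318
Spacing = 0.7587 m

0.7587


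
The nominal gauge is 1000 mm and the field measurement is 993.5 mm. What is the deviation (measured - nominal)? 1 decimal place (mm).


Deviation = measured - nominal
Deviation = 993.5 - 1000
Deviation = -6.5 mm

-6.5


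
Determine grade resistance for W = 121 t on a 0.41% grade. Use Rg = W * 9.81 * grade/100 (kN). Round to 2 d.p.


Rg = W * 9.81 * grade / 100
Rg = 121 * 9.81 * 0.41 / 100
Rg = 1187.01 * 0.0041
Rg = 4.87 kN

4.87


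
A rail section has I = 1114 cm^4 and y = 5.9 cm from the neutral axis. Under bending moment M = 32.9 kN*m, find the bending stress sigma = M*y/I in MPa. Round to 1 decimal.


Convert units:
M = 32.9 kN*m = 32900000 N*mm
y = 5.9 cm = 59 mm
I = 1114 cm^4 = 11140000 mm^4
sigma = 32900000 * 59 / 11140000
sigma = 174.2 MPa

174.2


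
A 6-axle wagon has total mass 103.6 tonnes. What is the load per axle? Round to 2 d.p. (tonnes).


Load per axle = total weight / number of axles
Load = 103.6 / 6
Load = 17.27 tonnes

17.27


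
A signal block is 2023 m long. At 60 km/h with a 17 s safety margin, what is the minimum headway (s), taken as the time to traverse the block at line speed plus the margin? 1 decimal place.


V = 60 / 3.6 = 16.6667 m/s
Block traversal time = 2023 / 16.6667 = 121.38 s
Headway = 121.38 + 17
Headway = 138.4 s

138.4


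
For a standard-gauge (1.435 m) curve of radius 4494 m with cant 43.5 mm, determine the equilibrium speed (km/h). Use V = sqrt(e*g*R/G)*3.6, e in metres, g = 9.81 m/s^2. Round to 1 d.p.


Convert cant: e = 43.5 mm = 0.0435 m
V_ms = sqrt(0.0435 * 9.81 * 4494 / 1.435)
V_ms = sqrt(1336.409122) = 36.5569 m/s
V = 36.5569 * 3.6 = 131.6 km/h

131.6


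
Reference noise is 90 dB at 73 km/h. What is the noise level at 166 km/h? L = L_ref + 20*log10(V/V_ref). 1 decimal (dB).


V/V_ref = 166 / 73 = 2.273973
log10(2.273973) = 0.356785
20 * 0.356785 = 7.1357
L = 90 + 7.1357 = 97.1 dB

97.1


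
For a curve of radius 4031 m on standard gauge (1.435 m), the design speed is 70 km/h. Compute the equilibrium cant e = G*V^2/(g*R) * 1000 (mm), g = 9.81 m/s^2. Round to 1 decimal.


Convert speed: V = 70 / 3.6 = 19.4444 m/s
Apply formula: e = 1.435 * 19.4444^2 / (9.81 * 4031)
e = 1.435 * 378.0864 / 39544.11
e = 0.01372 m = 13.7 mm

13.7


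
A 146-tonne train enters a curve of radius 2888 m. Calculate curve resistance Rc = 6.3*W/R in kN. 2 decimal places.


Rc = 6.3 * W / R
Rc = 6.3 * 146 / 2888
Rc = 919.8 / 2888
Rc = 0.32 kN

0.32


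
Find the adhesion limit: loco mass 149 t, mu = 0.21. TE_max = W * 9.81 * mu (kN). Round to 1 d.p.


TE_max = W * g * mu
TE_max = 149 * 9.81 * 0.21
TE_max = 1461.69 * 0.21
TE_max = 307.0 kN

307.0


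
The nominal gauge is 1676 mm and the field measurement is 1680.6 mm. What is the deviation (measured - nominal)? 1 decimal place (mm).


Deviation = measured - nominal
Deviation = 1680.6 - 1676
Deviation = 4.6 mm

4.6


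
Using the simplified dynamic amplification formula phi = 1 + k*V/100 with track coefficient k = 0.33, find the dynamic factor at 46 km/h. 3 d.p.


phi = 1 + k * V / 100
phi = 1 + 0.33 * 46 / 100
phi = 1 + 0.1518
phi = 1.152

1.152


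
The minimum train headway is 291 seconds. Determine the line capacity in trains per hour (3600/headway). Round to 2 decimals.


Capacity = 3600 / headway
Capacity = 3600 / 291
Capacity = 12.37 trains/hour

12.37


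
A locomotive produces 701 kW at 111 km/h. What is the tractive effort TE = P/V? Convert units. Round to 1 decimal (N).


Convert: P = 701 kW = 701000 W
V = 111 / 3.6 = 30.8333 m/s
TE = 701000 / 30.8333
TE = 22735.1 N

22735.1


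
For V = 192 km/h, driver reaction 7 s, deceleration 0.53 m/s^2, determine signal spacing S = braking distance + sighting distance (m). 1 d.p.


V = 192 / 3.6 = 53.3333 m/s
Braking distance = 53.3333^2 / (2*0.53) = 2683.4382 m
Sighting distance = 53.3333 * 7 = 373.3333 m
S = 2683.4382 + 373.3333 = 3056.8 m

3056.8


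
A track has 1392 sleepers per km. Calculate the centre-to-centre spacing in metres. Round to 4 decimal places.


Spacing = 1000 m / number of sleepers
Spacing = 1000 / 1392
Spacing = 0.7184 m

0.7184


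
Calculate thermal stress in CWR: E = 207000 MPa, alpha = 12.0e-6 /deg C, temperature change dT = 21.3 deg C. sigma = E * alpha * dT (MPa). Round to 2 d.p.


sigma = E * alpha * dT
sigma = 207000 * 12.0e-6 * 21.3
sigma = 2.484 * 21.3
sigma = 52.91 MPa

52.91


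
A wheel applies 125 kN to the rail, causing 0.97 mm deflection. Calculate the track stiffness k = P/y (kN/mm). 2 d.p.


Track stiffness k = P / y
k = 125 / 0.97
k = 128.87 kN/mm

128.87


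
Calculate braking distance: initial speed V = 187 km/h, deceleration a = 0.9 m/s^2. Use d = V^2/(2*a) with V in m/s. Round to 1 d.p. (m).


Convert speed: V = 187 / 3.6 = 51.9444 m/s
V^2 = 2698.2253
d = 2698.2253 / (2 * 0.9)
d = 2698.2253 / 1.8
d = 1499.0 m

1499.0


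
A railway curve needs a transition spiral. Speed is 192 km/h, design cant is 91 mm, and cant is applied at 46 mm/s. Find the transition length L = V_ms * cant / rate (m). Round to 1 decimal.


Convert speed: V = 192 / 3.6 = 53.3333 m/s
L = 53.3333 * 91 / 46
L = 4853.3333 / 46
L = 105.5 m

105.5


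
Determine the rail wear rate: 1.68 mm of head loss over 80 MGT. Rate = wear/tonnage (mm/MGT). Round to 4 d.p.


Wear rate = total wear / cumulative tonnage
Rate = 1.68 / 80
Rate = 0.0210 mm/MGT

0.0210


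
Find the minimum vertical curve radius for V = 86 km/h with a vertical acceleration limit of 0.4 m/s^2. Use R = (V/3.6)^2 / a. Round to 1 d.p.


Convert speed: V = 86 / 3.6 = 23.8889 m/s
V^2 = 570.679 m^2/s^2
R_v = 570.679 / 0.4
R_v = 1426.7 m

1426.7


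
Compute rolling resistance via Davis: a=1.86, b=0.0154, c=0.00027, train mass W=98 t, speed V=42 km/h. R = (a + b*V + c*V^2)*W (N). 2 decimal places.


b*V = 0.0154 * 42 = 0.6468
c*V^2 = 0.00027 * 1764 = 0.47628
R_per_t = 1.86 + 0.6468 + 0.47628 = 2.98308 N/t
R_total = 2.98308 * 98 = 292.34 N

292.34


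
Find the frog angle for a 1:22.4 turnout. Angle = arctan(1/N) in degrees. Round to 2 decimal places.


1/N = 1/22.4 = 0.044643
angle = arctan(0.044643) = 0.044613 rad
angle = 0.044613 * 180/pi = 2.56 degrees

2.56


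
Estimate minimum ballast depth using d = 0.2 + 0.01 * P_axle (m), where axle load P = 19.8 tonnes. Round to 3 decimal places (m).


d = 0.2 + 0.01 * 19.8
d = 0.2 + 0.198
d = 0.398 m

0.398


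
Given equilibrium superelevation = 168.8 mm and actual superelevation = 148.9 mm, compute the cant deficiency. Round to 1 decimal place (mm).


Cant deficiency = equilibrium cant - actual cant
CD = 168.8 - 148.9
CD = 19.9 mm

19.9


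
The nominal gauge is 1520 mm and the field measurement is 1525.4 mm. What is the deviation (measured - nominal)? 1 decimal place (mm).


Deviation = measured - nominal
Deviation = 1525.4 - 1520
Deviation = 5.4 mm

5.4


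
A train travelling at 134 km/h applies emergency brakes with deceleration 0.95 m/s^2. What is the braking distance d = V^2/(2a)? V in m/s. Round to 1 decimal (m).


Convert speed: V = 134 / 3.6 = 37.2222 m/s
V^2 = 1385.4938
d = 1385.4938 / (2 * 0.95)
d = 1385.4938 / 1.9
d = 729.2 m

729.2


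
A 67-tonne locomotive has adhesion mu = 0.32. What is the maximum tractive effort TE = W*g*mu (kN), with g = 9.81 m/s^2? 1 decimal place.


TE_max = W * g * mu
TE_max = 67 * 9.81 * 0.32
TE_max = 657.27 * 0.32
TE_max = 210.3 kN

210.3


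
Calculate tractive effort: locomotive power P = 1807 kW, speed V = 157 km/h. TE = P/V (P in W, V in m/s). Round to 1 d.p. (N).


Convert: P = 1807 kW = 1807000 W
V = 157 / 3.6 = 43.6111 m/s
TE = 1807000 / 43.6111
TE = 41434.4 N

41434.4


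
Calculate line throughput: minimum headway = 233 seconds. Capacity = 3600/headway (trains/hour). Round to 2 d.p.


Capacity = 3600 / headway
Capacity = 3600 / 233
Capacity = 15.45 trains/hour

15.45


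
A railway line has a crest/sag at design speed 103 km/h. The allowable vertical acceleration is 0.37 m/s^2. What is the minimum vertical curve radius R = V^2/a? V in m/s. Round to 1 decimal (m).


Convert speed: V = 103 / 3.6 = 28.6111 m/s
V^2 = 818.5957 m^2/s^2
R_v = 818.5957 / 0.37
R_v = 2212.4 m

2212.4


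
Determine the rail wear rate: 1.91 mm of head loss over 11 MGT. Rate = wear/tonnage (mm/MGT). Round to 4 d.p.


Wear rate = total wear / cumulative tonnage
Rate = 1.91 / 11
Rate = 0.1736 mm/MGT

0.1736


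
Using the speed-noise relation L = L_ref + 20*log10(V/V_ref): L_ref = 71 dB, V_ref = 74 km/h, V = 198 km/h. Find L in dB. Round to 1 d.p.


V/V_ref = 198 / 74 = 2.675676
log10(2.675676) = 0.427433
20 * 0.427433 = 8.5487
L = 71 + 8.5487 = 79.5 dB

79.5


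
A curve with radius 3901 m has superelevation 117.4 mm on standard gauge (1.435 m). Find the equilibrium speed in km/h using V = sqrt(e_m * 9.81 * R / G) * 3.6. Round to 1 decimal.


Convert cant: e = 117.4 mm = 0.1174 m
V_ms = sqrt(0.1174 * 9.81 * 3901 / 1.435)
V_ms = sqrt(3130.842017) = 55.9539 m/s
V = 55.9539 * 3.6 = 201.4 km/h

201.4


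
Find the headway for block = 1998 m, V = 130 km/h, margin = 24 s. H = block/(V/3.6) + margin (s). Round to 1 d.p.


V = 130 / 3.6 = 36.1111 m/s
Block traversal time = 1998 / 36.1111 = 55.3292 s
Headway = 55.3292 + 24
Headway = 79.3 s

79.3


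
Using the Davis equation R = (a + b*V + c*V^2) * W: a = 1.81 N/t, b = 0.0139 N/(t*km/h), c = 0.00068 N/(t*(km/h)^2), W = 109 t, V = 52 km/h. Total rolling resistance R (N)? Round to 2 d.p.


b*V = 0.0139 * 52 = 0.7228
c*V^2 = 0.00068 * 2704 = 1.83872
R_per_t = 1.81 + 0.7228 + 1.83872 = 4.37152 N/t
R_total = 4.37152 * 109 = 476.50 N

476.50


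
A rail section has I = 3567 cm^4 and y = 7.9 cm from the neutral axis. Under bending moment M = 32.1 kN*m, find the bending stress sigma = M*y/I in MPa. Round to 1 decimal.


Convert units:
M = 32.1 kN*m = 32100000 N*mm
y = 7.9 cm = 79 mm
I = 3567 cm^4 = 35670000 mm^4
sigma = 32100000 * 79 / 35670000
sigma = 71.1 MPa

71.1


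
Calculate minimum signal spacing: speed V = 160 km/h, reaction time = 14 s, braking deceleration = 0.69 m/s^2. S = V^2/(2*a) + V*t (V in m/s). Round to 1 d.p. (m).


V = 160 / 3.6 = 44.4444 m/s
Braking distance = 44.4444^2 / (2*0.69) = 1431.3831 m
Sighting distance = 44.4444 * 14 = 622.2222 m
S = 1431.3831 + 622.2222 = 2053.6 m

2053.6


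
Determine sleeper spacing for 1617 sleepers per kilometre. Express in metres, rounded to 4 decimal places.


Spacing = 1000 m / number of sleepers
Spacing = 1000 / 1617
Spacing = 0.6184 m

0.6184


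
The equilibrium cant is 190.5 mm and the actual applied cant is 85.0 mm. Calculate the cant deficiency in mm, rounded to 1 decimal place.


Cant deficiency = equilibrium cant - actual cant
CD = 190.5 - 85.0
CD = 105.5 mm

105.5


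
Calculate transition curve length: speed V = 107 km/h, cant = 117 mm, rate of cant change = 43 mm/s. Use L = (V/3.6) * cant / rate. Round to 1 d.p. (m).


Convert speed: V = 107 / 3.6 = 29.7222 m/s
L = 29.7222 * 117 / 43
L = 3477.5 / 43
L = 80.9 m

80.9


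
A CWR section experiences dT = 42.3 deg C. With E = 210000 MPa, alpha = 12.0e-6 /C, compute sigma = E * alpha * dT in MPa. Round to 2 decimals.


sigma = E * alpha * dT
sigma = 210000 * 12.0e-6 * 42.3
sigma = 2.52 * 42.3
sigma = 106.60 MPa

106.60


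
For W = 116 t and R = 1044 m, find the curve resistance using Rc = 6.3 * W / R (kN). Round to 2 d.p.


Rc = 6.3 * W / R
Rc = 6.3 * 116 / 1044
Rc = 730.8 / 1044
Rc = 0.70 kN

0.70


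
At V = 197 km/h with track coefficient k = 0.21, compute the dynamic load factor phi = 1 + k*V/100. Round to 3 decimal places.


phi = 1 + k * V / 100
phi = 1 + 0.21 * 197 / 100
phi = 1 + 0.4137
phi = 1.414

1.414


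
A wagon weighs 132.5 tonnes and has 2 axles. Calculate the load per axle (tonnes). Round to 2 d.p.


Load per axle = total weight / number of axles
Load = 132.5 / 2
Load = 66.25 tonnes

66.25


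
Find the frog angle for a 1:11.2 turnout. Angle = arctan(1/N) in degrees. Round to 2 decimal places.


1/N = 1/11.2 = 0.089286
angle = arctan(0.089286) = 0.08905 rad
angle = 0.08905 * 180/pi = 5.10 degrees

5.10


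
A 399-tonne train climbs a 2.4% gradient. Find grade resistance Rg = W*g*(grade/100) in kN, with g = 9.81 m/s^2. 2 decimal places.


Rg = W * 9.81 * grade / 100
Rg = 399 * 9.81 * 2.4 / 100
Rg = 3914.19 * 0.024
Rg = 93.94 kN

93.94


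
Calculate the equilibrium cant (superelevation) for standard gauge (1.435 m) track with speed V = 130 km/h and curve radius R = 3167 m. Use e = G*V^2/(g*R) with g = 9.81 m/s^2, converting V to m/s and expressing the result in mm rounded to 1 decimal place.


Convert speed: V = 130 / 3.6 = 36.1111 m/s
Apply formula: e = 1.435 * 36.1111^2 / (9.81 * 3167)
e = 1.435 * 1304.0123 / 31068.27
e = 0.060231 m = 60.2 mm

60.2


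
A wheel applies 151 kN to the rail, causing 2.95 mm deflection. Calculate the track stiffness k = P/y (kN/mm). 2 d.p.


Track stiffness k = P / y
k = 151 / 2.95
k = 51.19 kN/mm

51.19


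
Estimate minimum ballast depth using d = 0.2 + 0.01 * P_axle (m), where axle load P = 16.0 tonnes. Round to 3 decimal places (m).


d = 0.2 + 0.01 * 16.0
d = 0.2 + 0.16
d = 0.360 m

0.360


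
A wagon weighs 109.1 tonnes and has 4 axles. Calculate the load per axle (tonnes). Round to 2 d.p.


Load per axle = total weight / number of axles
Load = 109.1 / 4
Load = 27.28 tonnes

27.28


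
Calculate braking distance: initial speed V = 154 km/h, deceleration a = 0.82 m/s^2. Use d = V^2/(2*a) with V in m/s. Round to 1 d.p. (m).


Convert speed: V = 154 / 3.6 = 42.7778 m/s
V^2 = 1829.9383
d = 1829.9383 / (2 * 0.82)
d = 1829.9383 / 1.64
d = 1115.8 m

1115.8


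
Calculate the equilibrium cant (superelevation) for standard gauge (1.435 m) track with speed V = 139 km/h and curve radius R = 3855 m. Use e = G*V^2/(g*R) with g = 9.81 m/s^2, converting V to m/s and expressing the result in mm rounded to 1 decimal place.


Convert speed: V = 139 / 3.6 = 38.6111 m/s
Apply formula: e = 1.435 * 38.6111^2 / (9.81 * 3855)
e = 1.435 * 1490.8179 / 37817.55
e = 0.05657 m = 56.6 mm

56.6


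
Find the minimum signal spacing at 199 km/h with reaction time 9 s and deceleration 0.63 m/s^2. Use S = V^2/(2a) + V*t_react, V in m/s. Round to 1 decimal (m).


V = 199 / 3.6 = 55.2778 m/s
Braking distance = 55.2778^2 / (2*0.63) = 2425.1053 m
Sighting distance = 55.2778 * 9 = 497.5 m
S = 2425.1053 + 497.5 = 2922.6 m

2922.6


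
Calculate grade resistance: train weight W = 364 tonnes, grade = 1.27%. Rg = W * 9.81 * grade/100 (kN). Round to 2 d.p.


Rg = W * 9.81 * grade / 100
Rg = 364 * 9.81 * 1.27 / 100
Rg = 3570.84 * 0.0127
Rg = 45.35 kN

45.35


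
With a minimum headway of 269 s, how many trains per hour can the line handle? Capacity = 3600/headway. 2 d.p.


Capacity = 3600 / headway
Capacity = 3600 / 269
Capacity = 13.38 trains/hour

13.38


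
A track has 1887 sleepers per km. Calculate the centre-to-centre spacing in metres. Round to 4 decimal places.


Spacing = 1000 m / number of sleepers
Spacing = 1000 / 1887
Spacing = 0.5299 m

0.5299


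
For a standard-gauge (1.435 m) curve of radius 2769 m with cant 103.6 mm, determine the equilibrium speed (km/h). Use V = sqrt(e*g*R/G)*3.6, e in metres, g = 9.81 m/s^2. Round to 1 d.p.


Convert cant: e = 103.6 mm = 0.1036 m
V_ms = sqrt(0.1036 * 9.81 * 2769 / 1.435)
V_ms = sqrt(1961.100351) = 44.2843 m/s
V = 44.2843 * 3.6 = 159.4 km/h

159.4


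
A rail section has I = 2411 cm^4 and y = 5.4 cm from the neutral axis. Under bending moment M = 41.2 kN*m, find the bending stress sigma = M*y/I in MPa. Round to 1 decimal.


Convert units:
M = 41.2 kN*m = 41200000 N*mm
y = 5.4 cm = 54 mm
I = 2411 cm^4 = 24110000 mm^4
sigma = 41200000 * 54 / 24110000
sigma = 92.3 MPa

92.3


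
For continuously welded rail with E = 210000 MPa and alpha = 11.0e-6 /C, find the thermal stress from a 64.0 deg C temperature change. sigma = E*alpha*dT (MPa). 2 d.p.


sigma = E * alpha * dT
sigma = 210000 * 11.0e-6 * 64.0
sigma = 2.31 * 64.0
sigma = 147.84 MPa

147.84


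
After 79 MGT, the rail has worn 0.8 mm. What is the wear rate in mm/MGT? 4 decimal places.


Wear rate = total wear / cumulative tonnage
Rate = 0.8 / 79
Rate = 0.0101 mm/MGT

0.0101
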